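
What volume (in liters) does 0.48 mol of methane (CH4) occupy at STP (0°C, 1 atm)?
At STP, 1 mol of gas occupies 22.4 L
Volume = 0.48 mol × 22.4 L/mol = 10.75 L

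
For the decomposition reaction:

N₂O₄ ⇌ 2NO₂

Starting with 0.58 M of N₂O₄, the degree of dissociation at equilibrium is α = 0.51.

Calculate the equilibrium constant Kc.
K_c = 1.2315

x = α·[A]₀ = 0.51 × 0.58 = 0.2958 M dissociated.
At eq: [N₂O₄] = 0.58 − 0.2958 = 0.2842 M; [NO₂] = 2x = 0.5916 M.
Kc = [NO₂]²/[N₂O₄] = (0.5916)²/0.2842 = 1.231.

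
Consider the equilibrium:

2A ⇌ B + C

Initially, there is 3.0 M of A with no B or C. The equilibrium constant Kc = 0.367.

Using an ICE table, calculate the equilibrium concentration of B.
[B] = 0.822 M

ICE: [A] = 3.0 − 2x, [B] = [C] = x.
Kc = x²/(3.0 − 2x)² = 0.367 ⇒ √Kc = x/(3.0 − 2x).
x = √0.367·3.0/(1 + 2√0.367) = 0.60581·3.0/2.2116 = 0.82176.
[B] = x = 0.822 M.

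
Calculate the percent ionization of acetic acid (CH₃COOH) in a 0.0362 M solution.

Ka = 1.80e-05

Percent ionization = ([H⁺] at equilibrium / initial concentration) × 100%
Percent ionization = 2.21%

Let x = [H⁺]. Ka = x²/(C - x) ⇒ x² + (1.80e-05)x - (1.80e-05)(0.0362) = 0. x = 7.9827e-04. Percent = (7.9827e-04/0.0362) × 100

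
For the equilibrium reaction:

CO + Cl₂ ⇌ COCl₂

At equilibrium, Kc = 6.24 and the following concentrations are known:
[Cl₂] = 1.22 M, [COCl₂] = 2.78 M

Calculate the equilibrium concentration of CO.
[CO] = 0.3652 M

Kc = ([COCl₂]) / ([CO] × [Cl₂]) = 6.24
[CO]^1 = (product terms)/(Kc · other reactant terms) = 2.78 / (6.24 · 1.22) = 0.36517
[CO] = 0.3652 M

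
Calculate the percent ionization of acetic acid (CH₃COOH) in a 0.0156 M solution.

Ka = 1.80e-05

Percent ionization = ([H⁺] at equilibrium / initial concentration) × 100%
Percent ionization = 3.34%

Let x = [H⁺]. Ka = x²/(C - x) ⇒ x² + (1.80e-05)x - (1.80e-05)(0.0156) = 0. x = 5.2098e-04. Percent = (5.2098e-04/0.0156) × 100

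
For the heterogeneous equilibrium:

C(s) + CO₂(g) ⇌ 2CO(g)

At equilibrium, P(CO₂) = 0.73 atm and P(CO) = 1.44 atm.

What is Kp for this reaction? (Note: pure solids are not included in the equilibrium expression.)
K_p = 2.841

Solid C is excluded.
Kp = P(CO)²/P(CO₂) = (1.44)²/0.73 = 2.074/0.73 = 2.841.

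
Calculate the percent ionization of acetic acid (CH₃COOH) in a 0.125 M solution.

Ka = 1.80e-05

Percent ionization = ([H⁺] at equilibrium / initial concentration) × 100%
Percent ionization = 1.19%

Let x = [H⁺]. Ka = x²/(C - x) ⇒ x² + (1.80e-05)x - (1.80e-05)(0.125) = 0. x = 1.4910e-03. Percent = (1.4910e-03/0.125) × 100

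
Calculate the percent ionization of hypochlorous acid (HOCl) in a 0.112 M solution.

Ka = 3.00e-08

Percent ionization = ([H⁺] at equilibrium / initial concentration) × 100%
Percent ionization = 0.0517%

Let x = [H⁺]. Ka = x²/(C - x) ⇒ x² + (3.00e-08)x - (3.00e-08)(0.112) = 0. x = 5.7951e-05. Percent = (5.7951e-05/0.112) × 100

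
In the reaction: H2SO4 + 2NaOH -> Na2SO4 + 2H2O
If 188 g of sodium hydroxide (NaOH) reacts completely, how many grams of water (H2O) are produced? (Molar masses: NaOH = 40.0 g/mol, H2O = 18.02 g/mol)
Moles of NaOH = 188 g ÷ 40.0 g/mol = 4.7 mol
Mole ratio: 2 mol H2O / 2 mol NaOH
Moles of H2O = 4.7 × (2/2) = 4.7 mol
Mass of H2O = 4.7 mol × 18.02 g/mol = 84.69 g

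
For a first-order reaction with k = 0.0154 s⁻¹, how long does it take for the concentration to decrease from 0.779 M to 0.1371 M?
112.81 s

From ln[A] = ln[A]₀ - k·t: t = ln([A]₀/[A])/k = ln(0.779/0.1371)/0.0154 = ln(5.6820)/0.0154 = 1.7373/0.0154 = 112.81 s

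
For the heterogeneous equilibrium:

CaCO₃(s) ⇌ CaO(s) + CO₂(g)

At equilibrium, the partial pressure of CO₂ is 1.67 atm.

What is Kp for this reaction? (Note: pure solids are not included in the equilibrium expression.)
K_p = 1.67

Solids (CaCO₃, CaO) have activity 1 and are excluded.
Kp = P(CO₂) = 1.67.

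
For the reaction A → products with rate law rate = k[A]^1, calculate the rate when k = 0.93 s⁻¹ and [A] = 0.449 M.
0.4176 M/s

rate = k·[A]^1 = 0.93·(0.449)^1 = 0.93·0.449 = 0.4176 M/s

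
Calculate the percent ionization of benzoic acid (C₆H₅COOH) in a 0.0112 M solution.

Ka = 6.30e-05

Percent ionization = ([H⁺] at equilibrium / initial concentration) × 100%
Percent ionization = 7.22%

Let x = [H⁺]. Ka = x²/(C - x) ⇒ x² + (6.30e-05)x - (6.30e-05)(0.0112) = 0. x = 8.0909e-04. Percent = (8.0909e-04/0.0112) × 100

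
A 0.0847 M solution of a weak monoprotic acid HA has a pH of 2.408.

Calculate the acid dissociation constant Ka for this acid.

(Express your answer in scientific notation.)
K_a = 1.89e-04

[H⁺] = 10^(−pH) = 10^(−2.408) = 3.908e-03 M. For HA ⇌ H⁺ + A⁻, Ka = x²/(C − x) = (3.908e-03)²/(0.0847 − 3.908e-03) = 1.89e-04.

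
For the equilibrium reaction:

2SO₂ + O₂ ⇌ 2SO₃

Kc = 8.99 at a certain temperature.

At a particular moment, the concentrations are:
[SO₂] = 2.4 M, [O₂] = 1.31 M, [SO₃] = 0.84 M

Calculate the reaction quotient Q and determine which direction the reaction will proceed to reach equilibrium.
Q = 0.094, Q < K, reaction proceeds forward (toward products)

Q = ([SO₃]^2) / ([SO₂]^2 × [O₂])
  = ((0.84)^2) / ((2.4)^2·(1.31)) = 0.7056/7.5456 = 0.09351
Since Q = 0.09351 < Kc = 8.99, the reaction proceeds forward (toward products) to reach equilibrium.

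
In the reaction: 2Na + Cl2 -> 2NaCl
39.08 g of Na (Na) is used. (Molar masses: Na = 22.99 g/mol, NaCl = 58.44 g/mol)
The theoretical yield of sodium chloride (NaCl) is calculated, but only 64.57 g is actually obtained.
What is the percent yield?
Moles of Na = 39.08 g ÷ 22.99 g/mol = 1.69987 mol
Mole ratio: 2 mol NaCl / 2 mol Na
Moles of NaCl = 1.69987 × (2/2) = 1.69987 mol
Theoretical yield = 1.69987 mol × 58.44 g/mol = 99.34 g
Actual yield = 64.57 g
Percent yield = (64.57 / 99.34) × 100% = 65.0%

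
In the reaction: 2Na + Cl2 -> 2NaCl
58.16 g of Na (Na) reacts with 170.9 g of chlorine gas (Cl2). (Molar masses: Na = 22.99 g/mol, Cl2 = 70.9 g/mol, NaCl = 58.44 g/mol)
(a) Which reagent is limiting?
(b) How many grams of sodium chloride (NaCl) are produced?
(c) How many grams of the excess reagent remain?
(a) Na, (b) 147.8 g, (c) 81.22 g

Moles of Na = 58.16 g ÷ 22.99 g/mol = 2.5298 mol
Moles of Cl2 = 170.9 g ÷ 70.9 g/mol = 2.41044 mol
Moles ÷ coefficient: Na: 2.5298/2 = 1.265, Cl2: 2.41044/1 = 2.41
(a) Na has the smaller value, so Na is the limiting reagent.
(b) Moles of NaCl = 2.5298 mol Na × (2/2) = 2.5298 mol; mass = 2.5298 mol × 58.44 g/mol = 147.8 g
(c) Cl2 consumed = 2.5298 × (1/2) = 1.2649 mol; remaining = 2.41044 − 1.2649 = 1.14554 mol; mass = 1.14554 mol × 70.9 g/mol = 81.22 g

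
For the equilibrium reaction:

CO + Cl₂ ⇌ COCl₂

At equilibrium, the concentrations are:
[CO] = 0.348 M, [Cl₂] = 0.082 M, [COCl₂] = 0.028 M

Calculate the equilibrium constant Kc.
K_c = 0.9812

Kc = ([COCl₂]) / ([CO] × [Cl₂])
   = ((0.028)) / ((0.348)·(0.082))
   = 0.028 / 0.028536 = 0.9812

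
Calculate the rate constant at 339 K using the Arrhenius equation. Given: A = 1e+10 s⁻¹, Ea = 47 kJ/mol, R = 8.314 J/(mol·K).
5.72e+02 s⁻¹

k = A·exp(-Ea/(R·T)) = 1e+10·exp(-47000/(8.314·339)) = 1e+10·exp(-16.6759) = 1e+10·5.7249e-08 = 5.72e+02 s⁻¹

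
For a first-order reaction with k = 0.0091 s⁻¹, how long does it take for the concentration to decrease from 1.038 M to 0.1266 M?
231.21 s

From ln[A] = ln[A]₀ - k·t: t = ln([A]₀/[A])/k = ln(1.038/0.1266)/0.0091 = ln(8.1991)/0.0091 = 2.1040/0.0091 = 231.21 s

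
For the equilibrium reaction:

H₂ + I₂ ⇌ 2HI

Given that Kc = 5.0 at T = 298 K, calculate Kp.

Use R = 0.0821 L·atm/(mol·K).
K_p = 5.0000

Δn = (moles gaseous products) − (moles gaseous reactants) = 0
T = 298 K; RT = 0.0821 × 298 = 24.4658
Kp = Kc·(RT)^Δn = 5.0 × (24.4658)^0 = 5.0 × 1 = 5.0000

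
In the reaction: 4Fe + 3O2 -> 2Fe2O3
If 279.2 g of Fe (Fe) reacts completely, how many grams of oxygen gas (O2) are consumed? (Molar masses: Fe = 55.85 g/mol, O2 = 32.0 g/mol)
Moles of Fe = 279.2 g ÷ 55.85 g/mol = 4.9991 mol
Mole ratio: 3 mol O2 / 4 mol Fe
Moles of O2 = 4.9991 × (3/4) = 3.74933 mol
Mass of O2 = 3.74933 mol × 32.0 g/mol = 120 g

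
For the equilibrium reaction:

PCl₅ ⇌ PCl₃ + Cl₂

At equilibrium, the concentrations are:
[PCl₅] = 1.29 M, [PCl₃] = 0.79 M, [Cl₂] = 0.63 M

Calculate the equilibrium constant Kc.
K_c = 0.3858

Kc = ([PCl₃] × [Cl₂]) / ([PCl₅])
   = ((0.79)·(0.63)) / ((1.29))
   = 0.4977 / 1.29 = 0.3858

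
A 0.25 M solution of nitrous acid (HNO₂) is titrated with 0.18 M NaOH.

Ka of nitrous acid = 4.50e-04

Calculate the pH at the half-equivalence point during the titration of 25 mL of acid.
pH = pKa = 3.35

At the half-equivalence point, [HA] = [A⁻], so by Henderson–Hasselbalch pH = pKa + log(1) = pKa.
pKa = −log(4.50e-04) = 3.35.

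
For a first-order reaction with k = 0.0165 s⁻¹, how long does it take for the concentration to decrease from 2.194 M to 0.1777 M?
152.33 s

From ln[A] = ln[A]₀ - k·t: t = ln([A]₀/[A])/k = ln(2.194/0.1777)/0.0165 = ln(12.3467)/0.0165 = 2.5134/0.0165 = 152.33 s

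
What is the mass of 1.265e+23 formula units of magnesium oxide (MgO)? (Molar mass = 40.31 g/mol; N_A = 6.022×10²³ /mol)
Moles = 1.265e+23 ÷ 6.022×10²³ = 0.210063 mol
Mass = 0.210063 mol × 40.31 g/mol = 8.468 g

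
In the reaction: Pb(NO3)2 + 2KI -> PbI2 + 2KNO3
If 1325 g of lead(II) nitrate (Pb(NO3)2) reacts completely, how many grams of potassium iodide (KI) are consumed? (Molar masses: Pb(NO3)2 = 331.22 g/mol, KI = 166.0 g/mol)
Moles of Pb(NO3)2 = 1325 g ÷ 331.22 g/mol = 4.00036 mol
Mole ratio: 2 mol KI / 1 mol Pb(NO3)2
Moles of KI = 4.00036 × (2/1) = 8.00072 mol
Mass of KI = 8.00072 mol × 166.0 g/mol = 1328 g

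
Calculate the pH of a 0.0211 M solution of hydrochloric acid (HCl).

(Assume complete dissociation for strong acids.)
pH = 1.68

[H⁺] = 0.0211 M for strong acid. pH = -log[H⁺] = -log(0.0211)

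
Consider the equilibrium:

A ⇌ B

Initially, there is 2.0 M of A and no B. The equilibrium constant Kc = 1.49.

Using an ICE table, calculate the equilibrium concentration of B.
[B] = 1.197 M

ICE: [A] = 2.0 − x, [B] = x.
Kc = x/(2.0 − x) = 1.49 ⇒ x = 1.49·2.0/(1 + 1.49) = 2.98/2.49 = 1.197.
[B] = x = 1.197 M.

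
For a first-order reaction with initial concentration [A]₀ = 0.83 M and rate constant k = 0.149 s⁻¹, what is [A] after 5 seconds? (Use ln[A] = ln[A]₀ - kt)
0.3940 M

ln[A] = ln[A]₀ - k·t = ln(0.83) - (0.149)·(5) = -0.1863 - 0.7450 = -0.9313
[A] = e^(-0.9313) = 0.3940 M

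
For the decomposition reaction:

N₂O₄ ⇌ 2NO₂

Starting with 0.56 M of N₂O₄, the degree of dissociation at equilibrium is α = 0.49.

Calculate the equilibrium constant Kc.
K_c = 1.0546

x = α·[A]₀ = 0.49 × 0.56 = 0.2744 M dissociated.
At eq: [N₂O₄] = 0.56 − 0.2744 = 0.2856 M; [NO₂] = 2x = 0.5488 M.
Kc = [NO₂]²/[N₂O₄] = (0.5488)²/0.2856 = 1.055.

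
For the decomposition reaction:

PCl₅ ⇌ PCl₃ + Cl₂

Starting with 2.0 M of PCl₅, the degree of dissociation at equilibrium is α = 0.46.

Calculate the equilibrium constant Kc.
K_c = 0.7837

x = α·[A]₀ = 0.46 × 2.0 = 0.92 M dissociated.
At eq: [PCl₅] = 2.0 − 0.92 = 1.08 M; [PCl₃] = [Cl₂] = x = 0.92 M.
Kc = [PCl₃][Cl₂]/[PCl₅] = (0.92)²/1.08 = 0.7837.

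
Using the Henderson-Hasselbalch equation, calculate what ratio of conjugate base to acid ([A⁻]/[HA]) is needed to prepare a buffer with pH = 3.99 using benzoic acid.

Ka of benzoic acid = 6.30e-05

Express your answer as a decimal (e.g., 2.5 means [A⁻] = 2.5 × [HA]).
[A⁻]/[HA] = 0.616

pKa = −log(6.30e-05) = 4.2007. pH = pKa + log([A⁻]/[HA]). 3.99 = 4.2007 + log(ratio). log(ratio) = 3.99 − 4.2007 = -0.2107. ratio = 10^(-0.2107) = 0.616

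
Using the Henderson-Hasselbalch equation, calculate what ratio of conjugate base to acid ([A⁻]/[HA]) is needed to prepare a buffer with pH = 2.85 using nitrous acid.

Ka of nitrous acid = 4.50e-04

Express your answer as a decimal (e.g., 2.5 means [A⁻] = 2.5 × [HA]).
[A⁻]/[HA] = 0.319

pKa = −log(4.50e-04) = 3.3468. pH = pKa + log([A⁻]/[HA]). 2.85 = 3.3468 + log(ratio). log(ratio) = 2.85 − 3.3468 = -0.4968. ratio = 10^(-0.4968) = 0.319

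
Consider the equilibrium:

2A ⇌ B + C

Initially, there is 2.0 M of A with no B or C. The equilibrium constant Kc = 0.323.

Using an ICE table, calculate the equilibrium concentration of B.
[B] = 0.532 M

ICE: [A] = 2.0 − 2x, [B] = [C] = x.
Kc = x²/(2.0 − 2x)² = 0.323 ⇒ √Kc = x/(2.0 − 2x).
x = √0.323·2.0/(1 + 2√0.323) = 0.56833·2.0/2.1367 = 0.53198.
[B] = x = 0.532 M.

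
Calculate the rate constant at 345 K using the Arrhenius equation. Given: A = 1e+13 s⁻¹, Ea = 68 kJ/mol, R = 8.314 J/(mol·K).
5.06e+02 s⁻¹

k = A·exp(-Ea/(R·T)) = 1e+13·exp(-68000/(8.314·345)) = 1e+13·exp(-23.7072) = 1e+13·5.0595e-11 = 5.06e+02 s⁻¹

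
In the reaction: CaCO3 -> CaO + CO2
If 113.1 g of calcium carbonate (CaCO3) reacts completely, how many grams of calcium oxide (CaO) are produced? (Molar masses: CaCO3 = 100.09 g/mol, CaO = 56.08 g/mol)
Moles of CaCO3 = 113.1 g ÷ 100.09 g/mol = 1.12998 mol
Mole ratio: 1 mol CaO / 1 mol CaCO3
Moles of CaO = 1.12998 × (1/1) = 1.12998 mol
Mass of CaO = 1.12998 mol × 56.08 g/mol = 63.37 g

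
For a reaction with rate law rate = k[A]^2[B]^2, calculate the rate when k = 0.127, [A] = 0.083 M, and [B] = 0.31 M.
8.408e-05 M/s

rate = k·[A]^2·[B]^2 = 0.127·(0.083)^2·(0.31)^2 = 0.127·0.006889·0.0961 = 8.408e-05 M/s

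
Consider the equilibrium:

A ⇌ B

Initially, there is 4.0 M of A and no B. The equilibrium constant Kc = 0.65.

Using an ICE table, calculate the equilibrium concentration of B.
[B] = 1.576 M

ICE: [A] = 4.0 − x, [B] = x.
Kc = x/(4.0 − x) = 0.65 ⇒ x = 0.65·4.0/(1 + 0.65) = 2.6/1.65 = 1.576.
[B] = x = 1.576 M.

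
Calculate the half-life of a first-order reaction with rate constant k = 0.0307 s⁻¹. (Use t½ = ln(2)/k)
22.58 s

t½ = ln(2)/k = 0.6931/0.0307 = 22.58 s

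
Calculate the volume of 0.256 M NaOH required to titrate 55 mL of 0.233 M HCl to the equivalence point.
V_{base} = 50.1 mL

At equivalence: moles acid = moles base.
moles HCl = 0.233 M × 0.055 L = 0.012815 mol
V_NaOH = 0.012815 mol ÷ 0.256 M = 0.05006 L = 50.1 mL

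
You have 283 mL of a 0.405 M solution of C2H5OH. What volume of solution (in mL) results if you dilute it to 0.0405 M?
Using M₁V₁ = M₂V₂:
0.405 × 283 = 0.0405 × V₂
V₂ = (0.405 × 283) / 0.0405 = 2830 mL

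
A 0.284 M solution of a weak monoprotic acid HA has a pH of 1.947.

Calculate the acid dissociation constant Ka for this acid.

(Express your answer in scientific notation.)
K_a = 4.68e-04

[H⁺] = 10^(−pH) = 10^(−1.947) = 1.130e-02 M. For HA ⇌ H⁺ + A⁻, Ka = x²/(C − x) = (1.130e-02)²/(0.284 − 1.130e-02) = 4.68e-04.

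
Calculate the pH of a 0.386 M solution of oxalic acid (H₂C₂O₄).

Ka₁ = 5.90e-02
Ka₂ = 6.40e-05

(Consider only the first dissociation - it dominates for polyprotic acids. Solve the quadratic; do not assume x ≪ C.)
pH = 0.91

x² + Ka₁·x − Ka₁·C = 0 with Ka₁ = 5.90e-02, C = 0.386.
x = (−Ka₁ + √(Ka₁² + 4·Ka₁·C))/2 = 1.2427e-01 M, so pH = 0.91.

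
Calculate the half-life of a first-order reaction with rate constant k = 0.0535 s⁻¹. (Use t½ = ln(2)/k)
12.96 s

t½ = ln(2)/k = 0.6931/0.0535 = 12.96 s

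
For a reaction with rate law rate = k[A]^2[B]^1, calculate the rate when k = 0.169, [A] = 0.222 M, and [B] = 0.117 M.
0.0009745 M/s

rate = k·[A]^2·[B]^1 = 0.169·(0.222)^2·(0.117)^1 = 0.169·0.049284·0.117 = 0.0009745 M/s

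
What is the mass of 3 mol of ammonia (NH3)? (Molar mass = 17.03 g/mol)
Mass = 3 mol × 17.03 g/mol = 51.09 g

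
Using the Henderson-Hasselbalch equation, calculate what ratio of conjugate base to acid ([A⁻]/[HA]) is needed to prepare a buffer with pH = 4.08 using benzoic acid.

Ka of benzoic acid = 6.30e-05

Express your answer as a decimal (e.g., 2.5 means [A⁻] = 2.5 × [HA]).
[A⁻]/[HA] = 0.757

pKa = −log(6.30e-05) = 4.2007. pH = pKa + log([A⁻]/[HA]). 4.08 = 4.2007 + log(ratio). log(ratio) = 4.08 − 4.2007 = -0.1207. ratio = 10^(-0.1207) = 0.757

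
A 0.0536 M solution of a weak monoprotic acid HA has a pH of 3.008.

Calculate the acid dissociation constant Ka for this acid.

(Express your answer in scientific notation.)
K_a = 1.83e-05

[H⁺] = 10^(−pH) = 10^(−3.008) = 9.817e-04 M. For HA ⇌ H⁺ + A⁻, Ka = x²/(C − x) = (9.817e-04)²/(0.0536 − 9.817e-04) = 1.83e-05.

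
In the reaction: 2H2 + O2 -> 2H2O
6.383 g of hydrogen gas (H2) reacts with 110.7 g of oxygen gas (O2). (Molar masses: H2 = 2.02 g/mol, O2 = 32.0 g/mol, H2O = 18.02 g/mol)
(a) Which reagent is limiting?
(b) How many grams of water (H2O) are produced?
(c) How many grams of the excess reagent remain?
(a) H2, (b) 56.94 g, (c) 60.14 g

Moles of H2 = 6.383 g ÷ 2.02 g/mol = 3.1599 mol
Moles of O2 = 110.7 g ÷ 32.0 g/mol = 3.45938 mol
Moles ÷ coefficient: H2: 3.1599/2 = 1.58, O2: 3.45938/1 = 3.459
(a) H2 has the smaller value, so H2 is the limiting reagent.
(b) Moles of H2O = 3.1599 mol H2 × (2/2) = 3.1599 mol; mass = 3.1599 mol × 18.02 g/mol = 56.94 g
(c) O2 consumed = 3.1599 × (1/2) = 1.57995 mol; remaining = 3.45938 − 1.57995 = 1.87942 mol; mass = 1.87942 mol × 32.0 g/mol = 60.14 g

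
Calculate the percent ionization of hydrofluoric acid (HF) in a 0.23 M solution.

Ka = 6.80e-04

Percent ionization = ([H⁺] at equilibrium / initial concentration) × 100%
Percent ionization = 5.29%

Let x = [H⁺]. Ka = x²/(C - x) ⇒ x² + (6.80e-04)x - (6.80e-04)(0.23) = 0. x = 1.2171e-02. Percent = (1.2171e-02/0.23) × 100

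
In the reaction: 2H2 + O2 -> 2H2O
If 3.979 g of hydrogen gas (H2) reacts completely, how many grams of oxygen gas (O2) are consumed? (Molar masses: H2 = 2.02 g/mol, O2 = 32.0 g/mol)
Moles of H2 = 3.979 g ÷ 2.02 g/mol = 1.9698 mol
Mole ratio: 1 mol O2 / 2 mol H2
Moles of O2 = 1.9698 × (1/2) = 0.984901 mol
Mass of O2 = 0.984901 mol × 32.0 g/mol = 31.52 g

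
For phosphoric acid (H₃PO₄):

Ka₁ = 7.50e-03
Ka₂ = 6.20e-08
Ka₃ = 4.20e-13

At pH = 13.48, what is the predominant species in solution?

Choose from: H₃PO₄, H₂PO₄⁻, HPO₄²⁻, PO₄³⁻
PO₄³⁻

pKa1 = 2.12, pKa2 = 7.21, pKa3 = 12.38. Each pKa is the crossover between adjacent species; pH = 13.48 lies in the region where PO₄³⁻ predominates.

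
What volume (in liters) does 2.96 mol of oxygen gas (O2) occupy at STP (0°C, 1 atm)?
At STP, 1 mol of gas occupies 22.4 L
Volume = 2.96 mol × 22.4 L/mol = 66.30 L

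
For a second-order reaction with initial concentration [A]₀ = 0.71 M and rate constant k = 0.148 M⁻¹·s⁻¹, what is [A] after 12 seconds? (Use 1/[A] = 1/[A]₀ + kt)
0.3140 M

1/[A] = 1/[A]₀ + k·t = 1/0.71 + (0.148)·(12) = 1.4085 + 1.7760 = 3.1845
[A] = 1/3.1845 = 0.3140 M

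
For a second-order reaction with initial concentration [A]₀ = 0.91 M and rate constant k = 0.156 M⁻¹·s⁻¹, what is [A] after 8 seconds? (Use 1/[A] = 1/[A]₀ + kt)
0.4261 M

1/[A] = 1/[A]₀ + k·t = 1/0.91 + (0.156)·(8) = 1.0989 + 1.2480 = 2.3469
[A] = 1/2.3469 = 0.4261 M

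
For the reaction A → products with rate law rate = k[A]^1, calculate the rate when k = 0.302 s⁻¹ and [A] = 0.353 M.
0.1066 M/s

rate = k·[A]^1 = 0.302·(0.353)^1 = 0.302·0.353 = 0.1066 M/s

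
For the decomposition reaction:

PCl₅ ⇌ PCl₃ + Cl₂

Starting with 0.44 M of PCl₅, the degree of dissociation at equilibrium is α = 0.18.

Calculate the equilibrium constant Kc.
K_c = 0.0174

x = α·[A]₀ = 0.18 × 0.44 = 0.0792 M dissociated.
At eq: [PCl₅] = 0.44 − 0.0792 = 0.3608 M; [PCl₃] = [Cl₂] = x = 0.0792 M.
Kc = [PCl₃][Cl₂]/[PCl₅] = (0.0792)²/0.3608 = 0.01739.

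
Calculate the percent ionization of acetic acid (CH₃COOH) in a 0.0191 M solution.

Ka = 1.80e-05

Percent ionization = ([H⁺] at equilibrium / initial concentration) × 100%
Percent ionization = 3.02%

Let x = [H⁺]. Ka = x²/(C - x) ⇒ x² + (1.80e-05)x - (1.80e-05)(0.0191) = 0. x = 5.7741e-04. Percent = (5.7741e-04/0.0191) × 100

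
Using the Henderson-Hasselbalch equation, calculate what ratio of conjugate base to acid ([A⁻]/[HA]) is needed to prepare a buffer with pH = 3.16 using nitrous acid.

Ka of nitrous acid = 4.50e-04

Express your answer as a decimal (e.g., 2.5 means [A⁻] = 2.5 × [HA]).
[A⁻]/[HA] = 0.650

pKa = −log(4.50e-04) = 3.3468. pH = pKa + log([A⁻]/[HA]). 3.16 = 3.3468 + log(ratio). log(ratio) = 3.16 − 3.3468 = -0.1868. ratio = 10^(-0.1868) = 0.650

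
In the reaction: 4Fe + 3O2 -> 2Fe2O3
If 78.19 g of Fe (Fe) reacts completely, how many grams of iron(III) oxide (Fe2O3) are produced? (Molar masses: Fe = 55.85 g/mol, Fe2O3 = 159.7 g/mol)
Moles of Fe = 78.19 g ÷ 55.85 g/mol = 1.4 mol
Mole ratio: 2 mol Fe2O3 / 4 mol Fe
Moles of Fe2O3 = 1.4 × (2/4) = 0.7 mol
Mass of Fe2O3 = 0.7 mol × 159.7 g/mol = 111.8 g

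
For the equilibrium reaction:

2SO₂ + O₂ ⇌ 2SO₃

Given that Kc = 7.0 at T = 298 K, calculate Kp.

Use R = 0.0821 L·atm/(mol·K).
K_p = 0.2861

Δn = (moles gaseous products) − (moles gaseous reactants) = -1
T = 298 K; RT = 0.0821 × 298 = 24.4658
Kp = Kc·(RT)^Δn = 7.0 × (24.4658)^-1 = 7.0 × 0.0408734 = 0.2861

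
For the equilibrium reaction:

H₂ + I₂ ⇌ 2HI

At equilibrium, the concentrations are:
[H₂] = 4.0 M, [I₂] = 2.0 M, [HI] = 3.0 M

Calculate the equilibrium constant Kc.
K_c = 1.1250

Kc = ([HI]^2) / ([H₂] × [I₂])
   = ((3.0)^2) / ((4.0)·(2.0))
   = 9 / 8 = 1.1250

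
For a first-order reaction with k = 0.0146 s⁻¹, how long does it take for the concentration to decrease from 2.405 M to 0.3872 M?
125.09 s

From ln[A] = ln[A]₀ - k·t: t = ln([A]₀/[A])/k = ln(2.405/0.3872)/0.0146 = ln(6.2113)/0.0146 = 1.8264/0.0146 = 125.09 s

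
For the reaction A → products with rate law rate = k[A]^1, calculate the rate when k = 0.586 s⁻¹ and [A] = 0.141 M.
0.08263 M/s

rate = k·[A]^1 = 0.586·(0.141)^1 = 0.586·0.141 = 0.08263 M/s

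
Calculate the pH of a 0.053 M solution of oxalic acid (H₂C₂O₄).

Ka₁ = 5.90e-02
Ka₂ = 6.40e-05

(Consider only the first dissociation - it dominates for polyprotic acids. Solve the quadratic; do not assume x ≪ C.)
pH = 1.47

x² + Ka₁·x − Ka₁·C = 0 with Ka₁ = 5.90e-02, C = 0.053.
x = (−Ka₁ + √(Ka₁² + 4·Ka₁·C))/2 = 3.3724e-02 M, so pH = 1.47.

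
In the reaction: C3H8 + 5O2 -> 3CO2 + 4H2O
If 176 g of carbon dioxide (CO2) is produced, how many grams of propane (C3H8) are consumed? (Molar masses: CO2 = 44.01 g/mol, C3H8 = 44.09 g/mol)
Moles of CO2 = 176 g ÷ 44.01 g/mol = 3.99909 mol
Mole ratio: 1 mol C3H8 / 3 mol CO2
Moles of C3H8 = 3.99909 × (1/3) = 1.33303 mol
Mass of C3H8 = 1.33303 mol × 44.09 g/mol = 58.77 g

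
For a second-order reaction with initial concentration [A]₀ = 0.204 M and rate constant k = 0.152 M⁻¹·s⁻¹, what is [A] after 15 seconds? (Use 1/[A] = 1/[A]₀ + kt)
0.1392 M

1/[A] = 1/[A]₀ + k·t = 1/0.204 + (0.152)·(15) = 4.9020 + 2.2800 = 7.1820
[A] = 1/7.1820 = 0.1392 M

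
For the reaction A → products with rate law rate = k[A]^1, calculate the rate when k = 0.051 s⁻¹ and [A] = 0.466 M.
0.02377 M/s

rate = k·[A]^1 = 0.051·(0.466)^1 = 0.051·0.466 = 0.02377 M/s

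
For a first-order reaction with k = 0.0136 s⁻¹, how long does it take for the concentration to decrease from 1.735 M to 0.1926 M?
161.63 s

From ln[A] = ln[A]₀ - k·t: t = ln([A]₀/[A])/k = ln(1.735/0.1926)/0.0136 = ln(9.0083)/0.0136 = 2.1981/0.0136 = 161.63 s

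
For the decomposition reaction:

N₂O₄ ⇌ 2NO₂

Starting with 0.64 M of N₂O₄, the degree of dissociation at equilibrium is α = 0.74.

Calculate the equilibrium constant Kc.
K_c = 5.3918

x = α·[A]₀ = 0.74 × 0.64 = 0.4736 M dissociated.
At eq: [N₂O₄] = 0.64 − 0.4736 = 0.1664 M; [NO₂] = 2x = 0.9472 M.
Kc = [NO₂]²/[N₂O₄] = (0.9472)²/0.1664 = 5.392.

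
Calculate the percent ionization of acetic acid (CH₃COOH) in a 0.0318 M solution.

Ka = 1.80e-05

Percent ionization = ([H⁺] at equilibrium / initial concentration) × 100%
Percent ionization = 2.35%

Let x = [H⁺]. Ka = x²/(C - x) ⇒ x² + (1.80e-05)x - (1.80e-05)(0.0318) = 0. x = 7.4762e-04. Percent = (7.4762e-04/0.0318) × 100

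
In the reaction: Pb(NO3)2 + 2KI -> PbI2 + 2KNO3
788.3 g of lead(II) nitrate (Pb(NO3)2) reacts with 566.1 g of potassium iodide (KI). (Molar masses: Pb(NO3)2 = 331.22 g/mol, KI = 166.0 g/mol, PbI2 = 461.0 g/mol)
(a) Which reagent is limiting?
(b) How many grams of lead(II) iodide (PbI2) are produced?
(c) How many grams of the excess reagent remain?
(a) KI, (b) 786.1 g, (c) 223.5 g

Moles of Pb(NO3)2 = 788.3 g ÷ 331.22 g/mol = 2.37999 mol
Moles of KI = 566.1 g ÷ 166.0 g/mol = 3.41024 mol
Moles ÷ coefficient: Pb(NO3)2: 2.37999/1 = 2.38, KI: 3.41024/2 = 1.705
(a) KI has the smaller value, so KI is the limiting reagent.
(b) Moles of PbI2 = 3.41024 mol KI × (1/2) = 1.70512 mol; mass = 1.70512 mol × 461.0 g/mol = 786.1 g
(c) Pb(NO3)2 consumed = 3.41024 × (1/2) = 1.70512 mol; remaining = 2.37999 − 1.70512 = 0.674869 mol; mass = 0.674869 mol × 331.22 g/mol = 223.5 g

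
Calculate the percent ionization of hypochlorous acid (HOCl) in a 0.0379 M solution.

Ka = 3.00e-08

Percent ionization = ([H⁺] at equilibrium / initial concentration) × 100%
Percent ionization = 0.0889%

Let x = [H⁺]. Ka = x²/(C - x) ⇒ x² + (3.00e-08)x - (3.00e-08)(0.0379) = 0. x = 3.3704e-05. Percent = (3.3704e-05/0.0379) × 100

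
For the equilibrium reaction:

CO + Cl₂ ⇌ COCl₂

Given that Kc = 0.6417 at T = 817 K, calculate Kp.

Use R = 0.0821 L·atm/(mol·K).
K_p = 0.0096

Δn = (moles gaseous products) − (moles gaseous reactants) = -1
T = 817 K; RT = 0.0821 × 817 = 67.0757
Kp = Kc·(RT)^Δn = 0.6417 × (67.0757)^-1 = 0.6417 × 0.0149085 = 0.0096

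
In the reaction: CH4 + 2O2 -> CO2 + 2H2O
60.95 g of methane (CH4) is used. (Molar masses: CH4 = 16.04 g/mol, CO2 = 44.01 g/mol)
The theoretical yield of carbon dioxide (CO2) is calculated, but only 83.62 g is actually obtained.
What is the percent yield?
Moles of CH4 = 60.95 g ÷ 16.04 g/mol = 3.79988 mol
Mole ratio: 1 mol CO2 / 1 mol CH4
Moles of CO2 = 3.79988 × (1/1) = 3.79988 mol
Theoretical yield = 3.79988 mol × 44.01 g/mol = 167.23 g
Actual yield = 83.62 g
Percent yield = (83.62 / 167.23) × 100% = 50.0%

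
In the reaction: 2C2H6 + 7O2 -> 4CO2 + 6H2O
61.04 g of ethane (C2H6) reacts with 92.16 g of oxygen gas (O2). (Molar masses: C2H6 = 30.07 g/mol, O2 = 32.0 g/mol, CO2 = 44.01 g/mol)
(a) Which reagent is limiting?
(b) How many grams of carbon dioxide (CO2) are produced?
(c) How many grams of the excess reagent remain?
(a) O2, (b) 72.43 g, (c) 36.3 g

Moles of C2H6 = 61.04 g ÷ 30.07 g/mol = 2.02993 mol
Moles of O2 = 92.16 g ÷ 32.0 g/mol = 2.88 mol
Moles ÷ coefficient: C2H6: 2.02993/2 = 1.015, O2: 2.88/7 = 0.4114
(a) O2 has the smaller value, so O2 is the limiting reagent.
(b) Moles of CO2 = 2.88 mol O2 × (4/7) = 1.64571 mol; mass = 1.64571 mol × 44.01 g/mol = 72.43 g
(c) C2H6 consumed = 2.88 × (2/7) = 0.822857 mol; remaining = 2.02993 − 0.822857 = 1.20707 mol; mass = 1.20707 mol × 30.07 g/mol = 36.3 g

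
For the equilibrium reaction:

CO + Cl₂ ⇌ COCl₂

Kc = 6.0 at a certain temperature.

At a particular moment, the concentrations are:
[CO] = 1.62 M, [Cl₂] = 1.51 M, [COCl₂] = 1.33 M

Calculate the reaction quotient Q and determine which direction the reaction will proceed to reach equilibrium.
Q = 0.544, Q < K, reaction proceeds forward (toward products)

Q = ([COCl₂]) / ([CO] × [Cl₂])
  = ((1.33)) / ((1.62)·(1.51)) = 1.33/2.4462 = 0.5437
Since Q = 0.5437 < Kc = 6.0, the reaction proceeds forward (toward products) to reach equilibrium.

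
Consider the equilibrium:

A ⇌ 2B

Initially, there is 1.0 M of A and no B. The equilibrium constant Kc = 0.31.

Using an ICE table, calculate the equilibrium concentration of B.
[B] = 0.485 M

ICE: [A] = 1.0 − x, [B] = 2x.
Kc = (2x)²/(1.0 − x) = 0.31 ⇒ 4x² + 0.31x − 0.31 = 0.
x = (−0.31 + √(0.31² + 4·4·0.31))/(2·4) = (−0.31 + √5.0561)/8 = 0.24232.
[B] = 2x = 0.485 M.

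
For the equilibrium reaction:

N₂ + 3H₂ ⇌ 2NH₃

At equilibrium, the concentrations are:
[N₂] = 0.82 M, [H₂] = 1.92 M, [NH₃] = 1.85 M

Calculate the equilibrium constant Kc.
K_c = 0.5897

Kc = ([NH₃]^2) / ([N₂] × [H₂]^3)
   = ((1.85)^2) / ((0.82)·(1.92)^3)
   = 3.4225 / 5.8039 = 0.5897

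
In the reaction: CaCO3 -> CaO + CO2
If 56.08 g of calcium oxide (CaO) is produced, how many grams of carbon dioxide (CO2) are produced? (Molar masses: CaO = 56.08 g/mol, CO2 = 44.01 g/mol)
Moles of CaO = 56.08 g ÷ 56.08 g/mol = 1 mol
Mole ratio: 1 mol CO2 / 1 mol CaO
Moles of CO2 = 1 × (1/1) = 1 mol
Mass of CO2 = 1 mol × 44.01 g/mol = 44.01 g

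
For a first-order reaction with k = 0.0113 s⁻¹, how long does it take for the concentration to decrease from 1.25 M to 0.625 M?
61.34 s

From ln[A] = ln[A]₀ - k·t: t = ln([A]₀/[A])/k = ln(1.25/0.625)/0.0113 = ln(2.0000)/0.0113 = 0.6931/0.0113 = 61.34 s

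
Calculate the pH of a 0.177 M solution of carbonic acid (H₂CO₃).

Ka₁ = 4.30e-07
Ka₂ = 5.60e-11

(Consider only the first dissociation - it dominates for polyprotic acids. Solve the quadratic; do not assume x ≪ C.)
pH = 3.56

x² + Ka₁·x − Ka₁·C = 0 with Ka₁ = 4.30e-07, C = 0.177.
x = (−Ka₁ + √(Ka₁² + 4·Ka₁·C))/2 = 2.7567e-04 M, so pH = 3.56.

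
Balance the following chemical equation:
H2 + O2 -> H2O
Balanced equation:
2H2 + O2 -> 2H2O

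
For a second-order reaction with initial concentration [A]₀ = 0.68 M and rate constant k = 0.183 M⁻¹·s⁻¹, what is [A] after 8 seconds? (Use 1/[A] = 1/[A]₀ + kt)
0.3408 M

1/[A] = 1/[A]₀ + k·t = 1/0.68 + (0.183)·(8) = 1.4706 + 1.4640 = 2.9346
[A] = 1/2.9346 = 0.3408 M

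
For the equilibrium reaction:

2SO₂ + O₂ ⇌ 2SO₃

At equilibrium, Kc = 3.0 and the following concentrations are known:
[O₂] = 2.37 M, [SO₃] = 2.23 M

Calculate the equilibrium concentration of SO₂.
[SO₂] = 0.8363 M

Kc = ([SO₃]^2) / ([SO₂]^2 × [O₂]) = 3.0
[SO₂]^2 = (product terms)/(Kc · other reactant terms) = 4.9729 / (3.0 · 2.37) = 0.69942
[SO₂] = (0.69942)^(1/2) = 0.8363 M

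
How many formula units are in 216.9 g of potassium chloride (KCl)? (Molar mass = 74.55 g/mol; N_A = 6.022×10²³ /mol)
Moles = 216.9 g ÷ 74.55 g/mol = 2.90946 mol
Formula units = 2.90946 mol × 6.022×10²³ /mol = 1.752e+24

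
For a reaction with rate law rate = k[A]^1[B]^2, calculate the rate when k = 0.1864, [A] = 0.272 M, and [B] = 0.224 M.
0.002544 M/s

rate = k·[A]^1·[B]^2 = 0.1864·(0.272)^1·(0.224)^2 = 0.1864·0.272·0.050176 = 0.002544 M/s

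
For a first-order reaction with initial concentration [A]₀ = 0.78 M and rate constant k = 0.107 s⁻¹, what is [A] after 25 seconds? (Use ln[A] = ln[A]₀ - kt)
0.0537 M

ln[A] = ln[A]₀ - k·t = ln(0.78) - (0.107)·(25) = -0.2485 - 2.6750 = -2.9235
[A] = e^(-2.9235) = 0.0537 M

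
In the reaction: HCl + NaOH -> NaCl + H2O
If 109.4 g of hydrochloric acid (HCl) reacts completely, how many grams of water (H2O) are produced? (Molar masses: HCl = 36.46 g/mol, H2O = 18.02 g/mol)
Moles of HCl = 109.4 g ÷ 36.46 g/mol = 3.00055 mol
Mole ratio: 1 mol H2O / 1 mol HCl
Moles of H2O = 3.00055 × (1/1) = 3.00055 mol
Mass of H2O = 3.00055 mol × 18.02 g/mol = 54.07 g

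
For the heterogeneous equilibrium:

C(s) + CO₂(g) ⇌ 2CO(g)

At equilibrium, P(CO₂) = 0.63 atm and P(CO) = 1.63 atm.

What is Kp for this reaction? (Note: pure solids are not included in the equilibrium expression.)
K_p = 4.217

Solid C is excluded.
Kp = P(CO)²/P(CO₂) = (1.63)²/0.63 = 2.657/0.63 = 4.217.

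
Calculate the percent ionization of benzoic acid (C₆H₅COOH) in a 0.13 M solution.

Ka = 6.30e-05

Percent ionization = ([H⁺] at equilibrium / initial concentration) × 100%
Percent ionization = 2.18%

Let x = [H⁺]. Ka = x²/(C - x) ⇒ x² + (6.30e-05)x - (6.30e-05)(0.13) = 0. x = 2.8305e-03. Percent = (2.8305e-03/0.13) × 100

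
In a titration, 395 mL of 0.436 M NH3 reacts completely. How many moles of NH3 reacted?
Moles = Molarity × Volume (L)
Moles = 0.436 M × 0.395 L = 0.1722 mol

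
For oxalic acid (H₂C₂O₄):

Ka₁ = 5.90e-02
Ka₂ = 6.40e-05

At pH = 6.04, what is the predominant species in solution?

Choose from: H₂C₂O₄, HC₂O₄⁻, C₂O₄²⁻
C₂O₄²⁻

pKa1 = 1.23, pKa2 = 4.19. Each pKa is the crossover between adjacent species; pH = 6.04 lies in the region where C₂O₄²⁻ predominates.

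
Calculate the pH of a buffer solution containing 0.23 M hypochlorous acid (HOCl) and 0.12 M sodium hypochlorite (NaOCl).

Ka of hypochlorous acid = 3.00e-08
pH = 7.24

pKa = -log(3.00e-08) = 7.52. pH = pKa + log([A⁻]/[HA]) = 7.52 + log(0.12/0.23)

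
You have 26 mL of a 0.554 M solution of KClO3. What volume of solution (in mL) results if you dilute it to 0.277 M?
Using M₁V₁ = M₂V₂:
0.554 × 26 = 0.277 × V₂
V₂ = (0.554 × 26) / 0.277 = 52 mL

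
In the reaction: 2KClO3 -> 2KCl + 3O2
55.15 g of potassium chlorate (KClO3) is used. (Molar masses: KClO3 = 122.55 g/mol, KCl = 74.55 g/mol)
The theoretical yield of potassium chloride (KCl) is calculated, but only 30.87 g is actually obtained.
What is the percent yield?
Moles of KClO3 = 55.15 g ÷ 122.55 g/mol = 0.45002 mol
Mole ratio: 2 mol KCl / 2 mol KClO3
Moles of KCl = 0.45002 × (2/2) = 0.45002 mol
Theoretical yield = 0.45002 mol × 74.55 g/mol = 33.549 g
Actual yield = 30.87 g
Percent yield = (30.87 / 33.549) × 100% = 92.0%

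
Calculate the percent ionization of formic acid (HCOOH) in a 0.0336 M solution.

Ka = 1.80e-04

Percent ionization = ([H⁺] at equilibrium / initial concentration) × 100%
Percent ionization = 7.06%

Let x = [H⁺]. Ka = x²/(C - x) ⇒ x² + (1.80e-04)x - (1.80e-04)(0.0336) = 0. x = 2.3709e-03. Percent = (2.3709e-03/0.0336) × 100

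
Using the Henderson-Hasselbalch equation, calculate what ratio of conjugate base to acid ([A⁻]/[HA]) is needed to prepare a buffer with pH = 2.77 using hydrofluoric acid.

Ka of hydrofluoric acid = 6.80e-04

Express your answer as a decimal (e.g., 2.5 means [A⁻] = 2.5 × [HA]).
[A⁻]/[HA] = 0.400

pKa = −log(6.80e-04) = 3.1675. pH = pKa + log([A⁻]/[HA]). 2.77 = 3.1675 + log(ratio). log(ratio) = 2.77 − 3.1675 = -0.3975. ratio = 10^(-0.3975) = 0.400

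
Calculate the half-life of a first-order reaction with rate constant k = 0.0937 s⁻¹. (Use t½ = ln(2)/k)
7.40 s

t½ = ln(2)/k = 0.6931/0.0937 = 7.40 s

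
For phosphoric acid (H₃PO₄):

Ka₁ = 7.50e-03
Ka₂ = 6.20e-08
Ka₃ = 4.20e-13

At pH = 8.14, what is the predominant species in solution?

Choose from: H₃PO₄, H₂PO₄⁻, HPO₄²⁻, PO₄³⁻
HPO₄²⁻

pKa1 = 2.12, pKa2 = 7.21, pKa3 = 12.38. Each pKa is the crossover between adjacent species; pH = 8.14 lies in the region where HPO₄²⁻ predominates.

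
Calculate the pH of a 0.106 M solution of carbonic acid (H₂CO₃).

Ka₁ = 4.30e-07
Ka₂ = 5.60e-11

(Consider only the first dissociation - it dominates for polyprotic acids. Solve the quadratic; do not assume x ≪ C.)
pH = 3.67

x² + Ka₁·x − Ka₁·C = 0 with Ka₁ = 4.30e-07, C = 0.106.
x = (−Ka₁ + √(Ka₁² + 4·Ka₁·C))/2 = 2.1328e-04 M, so pH = 3.67.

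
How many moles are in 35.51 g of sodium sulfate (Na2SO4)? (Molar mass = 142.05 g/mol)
Moles = 35.51 g ÷ 142.05 g/mol = 0.25 mol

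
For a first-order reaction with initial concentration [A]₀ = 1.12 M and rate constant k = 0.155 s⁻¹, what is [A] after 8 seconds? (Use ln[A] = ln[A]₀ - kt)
0.3241 M

ln[A] = ln[A]₀ - k·t = ln(1.12) - (0.155)·(8) = 0.1133 - 1.2400 = -1.1267
[A] = e^(-1.1267) = 0.3241 M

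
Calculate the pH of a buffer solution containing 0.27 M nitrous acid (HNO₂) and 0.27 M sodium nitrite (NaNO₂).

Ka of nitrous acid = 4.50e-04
pH = 3.35

pKa = -log(4.50e-04) = 3.35. pH = pKa + log([A⁻]/[HA]) = 3.35 + log(0.27/0.27)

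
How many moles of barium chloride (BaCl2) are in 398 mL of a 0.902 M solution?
Moles = Molarity × Volume (L)
Moles = 0.902 M × 0.398 L = 0.359 mol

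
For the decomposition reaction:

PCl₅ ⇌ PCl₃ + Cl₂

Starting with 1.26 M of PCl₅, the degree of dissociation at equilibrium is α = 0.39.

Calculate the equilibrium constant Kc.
K_c = 0.3142

x = α·[A]₀ = 0.39 × 1.26 = 0.4914 M dissociated.
At eq: [PCl₅] = 1.26 − 0.4914 = 0.7686 M; [PCl₃] = [Cl₂] = x = 0.4914 M.
Kc = [PCl₃][Cl₂]/[PCl₅] = (0.4914)²/0.7686 = 0.3142.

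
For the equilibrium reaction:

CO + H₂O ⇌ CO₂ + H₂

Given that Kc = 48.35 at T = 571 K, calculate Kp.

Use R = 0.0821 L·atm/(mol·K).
K_p = 48.3500

Δn = (moles gaseous products) − (moles gaseous reactants) = 0
T = 571 K; RT = 0.0821 × 571 = 46.8791
Kp = Kc·(RT)^Δn = 48.35 × (46.8791)^0 = 48.35 × 1 = 48.3500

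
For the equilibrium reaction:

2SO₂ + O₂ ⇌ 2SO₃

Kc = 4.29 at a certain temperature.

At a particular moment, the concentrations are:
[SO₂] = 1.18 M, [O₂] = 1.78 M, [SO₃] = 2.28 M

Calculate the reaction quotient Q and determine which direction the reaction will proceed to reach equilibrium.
Q = 2.097, Q < K, reaction proceeds forward (toward products)

Q = ([SO₃]^2) / ([SO₂]^2 × [O₂])
  = ((2.28)^2) / ((1.18)^2·(1.78)) = 5.1984/2.4785 = 2.097
Since Q = 2.097 < Kc = 4.29, the reaction proceeds forward (toward products) to reach equilibrium.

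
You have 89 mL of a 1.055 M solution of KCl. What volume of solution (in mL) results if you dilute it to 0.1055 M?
Using M₁V₁ = M₂V₂:
1.055 × 89 = 0.1055 × V₂
V₂ = (1.055 × 89) / 0.1055 = 890 mL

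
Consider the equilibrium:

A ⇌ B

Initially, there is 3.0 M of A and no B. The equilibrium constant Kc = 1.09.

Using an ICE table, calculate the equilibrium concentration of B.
[B] = 1.565 M

ICE: [A] = 3.0 − x, [B] = x.
Kc = x/(3.0 − x) = 1.09 ⇒ x = 1.09·3.0/(1 + 1.09) = 3.27/2.09 = 1.565.
[B] = x = 1.565 M.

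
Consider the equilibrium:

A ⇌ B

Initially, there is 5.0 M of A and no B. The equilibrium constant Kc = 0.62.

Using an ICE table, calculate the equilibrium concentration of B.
[B] = 1.914 M

ICE: [A] = 5.0 − x, [B] = x.
Kc = x/(5.0 − x) = 0.62 ⇒ x = 0.62·5.0/(1 + 0.62) = 3.1/1.62 = 1.914.
[B] = x = 1.914 M.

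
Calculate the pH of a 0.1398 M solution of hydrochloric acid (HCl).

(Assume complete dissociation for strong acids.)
pH = 0.85

[H⁺] = 0.1398 M for strong acid. pH = -log[H⁺] = -log(0.1398)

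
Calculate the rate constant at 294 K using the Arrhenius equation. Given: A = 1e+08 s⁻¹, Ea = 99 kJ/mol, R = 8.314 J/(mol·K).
2.57e-10 s⁻¹

k = A·exp(-Ea/(R·T)) = 1e+08·exp(-99000/(8.314·294)) = 1e+08·exp(-40.5021) = 1e+08·2.5713e-18 = 2.57e-10 s⁻¹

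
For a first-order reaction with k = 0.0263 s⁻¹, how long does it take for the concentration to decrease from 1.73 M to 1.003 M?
20.73 s

From ln[A] = ln[A]₀ - k·t: t = ln([A]₀/[A])/k = ln(1.73/1.003)/0.0263 = ln(1.7248)/0.0263 = 0.5451/0.0263 = 20.73 s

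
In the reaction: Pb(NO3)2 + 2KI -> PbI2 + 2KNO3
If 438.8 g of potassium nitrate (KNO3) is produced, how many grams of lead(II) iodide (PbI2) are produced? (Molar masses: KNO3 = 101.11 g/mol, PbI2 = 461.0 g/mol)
Moles of KNO3 = 438.8 g ÷ 101.11 g/mol = 4.33983 mol
Mole ratio: 1 mol PbI2 / 2 mol KNO3
Moles of PbI2 = 4.33983 × (1/2) = 2.16991 mol
Mass of PbI2 = 2.16991 mol × 461.0 g/mol = 1000 g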